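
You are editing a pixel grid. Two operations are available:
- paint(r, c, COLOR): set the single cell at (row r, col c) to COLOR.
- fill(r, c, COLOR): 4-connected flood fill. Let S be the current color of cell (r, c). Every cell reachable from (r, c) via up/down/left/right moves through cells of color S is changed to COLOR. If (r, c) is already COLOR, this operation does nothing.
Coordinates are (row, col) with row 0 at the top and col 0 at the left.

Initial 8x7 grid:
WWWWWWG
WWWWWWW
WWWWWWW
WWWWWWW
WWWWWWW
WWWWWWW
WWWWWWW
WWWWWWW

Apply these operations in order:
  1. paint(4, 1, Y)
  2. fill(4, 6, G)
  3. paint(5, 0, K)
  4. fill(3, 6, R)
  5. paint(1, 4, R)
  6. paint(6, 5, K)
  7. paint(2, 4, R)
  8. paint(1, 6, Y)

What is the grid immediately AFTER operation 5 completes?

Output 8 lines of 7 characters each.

After op 1 paint(4,1,Y):
WWWWWWG
WWWWWWW
WWWWWWW
WWWWWWW
WYWWWWW
WWWWWWW
WWWWWWW
WWWWWWW
After op 2 fill(4,6,G) [54 cells changed]:
GGGGGGG
GGGGGGG
GGGGGGG
GGGGGGG
GYGGGGG
GGGGGGG
GGGGGGG
GGGGGGG
After op 3 paint(5,0,K):
GGGGGGG
GGGGGGG
GGGGGGG
GGGGGGG
GYGGGGG
KGGGGGG
GGGGGGG
GGGGGGG
After op 4 fill(3,6,R) [54 cells changed]:
RRRRRRR
RRRRRRR
RRRRRRR
RRRRRRR
RYRRRRR
KRRRRRR
RRRRRRR
RRRRRRR
After op 5 paint(1,4,R):
RRRRRRR
RRRRRRR
RRRRRRR
RRRRRRR
RYRRRRR
KRRRRRR
RRRRRRR
RRRRRRR

Answer: RRRRRRR
RRRRRRR
RRRRRRR
RRRRRRR
RYRRRRR
KRRRRRR
RRRRRRR
RRRRRRR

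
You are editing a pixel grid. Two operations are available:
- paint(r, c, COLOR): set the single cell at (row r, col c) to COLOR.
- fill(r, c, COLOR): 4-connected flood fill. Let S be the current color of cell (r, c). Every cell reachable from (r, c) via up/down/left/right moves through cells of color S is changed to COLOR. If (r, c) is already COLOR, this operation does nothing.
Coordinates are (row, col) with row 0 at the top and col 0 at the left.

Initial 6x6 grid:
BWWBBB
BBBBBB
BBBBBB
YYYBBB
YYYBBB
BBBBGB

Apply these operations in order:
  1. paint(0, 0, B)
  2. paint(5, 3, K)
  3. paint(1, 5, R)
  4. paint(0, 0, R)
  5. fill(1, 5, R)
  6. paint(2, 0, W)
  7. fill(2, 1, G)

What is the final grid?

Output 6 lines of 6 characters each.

Answer: RWWGGG
GGGGGR
WGGGGG
YYYGGG
YYYGGG
BBBKGG

Derivation:
After op 1 paint(0,0,B):
BWWBBB
BBBBBB
BBBBBB
YYYBBB
YYYBBB
BBBBGB
After op 2 paint(5,3,K):
BWWBBB
BBBBBB
BBBBBB
YYYBBB
YYYBBB
BBBKGB
After op 3 paint(1,5,R):
BWWBBB
BBBBBR
BBBBBB
YYYBBB
YYYBBB
BBBKGB
After op 4 paint(0,0,R):
RWWBBB
BBBBBR
BBBBBB
YYYBBB
YYYBBB
BBBKGB
After op 5 fill(1,5,R) [0 cells changed]:
RWWBBB
BBBBBR
BBBBBB
YYYBBB
YYYBBB
BBBKGB
After op 6 paint(2,0,W):
RWWBBB
BBBBBR
WBBBBB
YYYBBB
YYYBBB
BBBKGB
After op 7 fill(2,1,G) [20 cells changed]:
RWWGGG
GGGGGR
WGGGGG
YYYGGG
YYYGGG
BBBKGG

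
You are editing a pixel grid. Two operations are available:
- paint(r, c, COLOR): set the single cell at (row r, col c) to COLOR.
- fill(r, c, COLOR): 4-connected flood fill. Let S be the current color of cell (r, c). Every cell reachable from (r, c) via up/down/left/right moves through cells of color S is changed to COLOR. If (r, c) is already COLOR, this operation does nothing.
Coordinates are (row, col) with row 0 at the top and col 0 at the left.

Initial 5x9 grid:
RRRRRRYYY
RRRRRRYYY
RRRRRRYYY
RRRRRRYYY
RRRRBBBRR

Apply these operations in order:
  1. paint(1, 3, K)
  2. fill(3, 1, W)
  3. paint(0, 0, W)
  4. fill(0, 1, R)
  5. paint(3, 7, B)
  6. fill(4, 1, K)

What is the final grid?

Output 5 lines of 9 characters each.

Answer: KKKKKKYYY
KKKKKKYYY
KKKKKKYYY
KKKKKKYBY
KKKKBBBRR

Derivation:
After op 1 paint(1,3,K):
RRRRRRYYY
RRRKRRYYY
RRRRRRYYY
RRRRRRYYY
RRRRBBBRR
After op 2 fill(3,1,W) [27 cells changed]:
WWWWWWYYY
WWWKWWYYY
WWWWWWYYY
WWWWWWYYY
WWWWBBBRR
After op 3 paint(0,0,W):
WWWWWWYYY
WWWKWWYYY
WWWWWWYYY
WWWWWWYYY
WWWWBBBRR
After op 4 fill(0,1,R) [27 cells changed]:
RRRRRRYYY
RRRKRRYYY
RRRRRRYYY
RRRRRRYYY
RRRRBBBRR
After op 5 paint(3,7,B):
RRRRRRYYY
RRRKRRYYY
RRRRRRYYY
RRRRRRYBY
RRRRBBBRR
After op 6 fill(4,1,K) [27 cells changed]:
KKKKKKYYY
KKKKKKYYY
KKKKKKYYY
KKKKKKYBY
KKKKBBBRR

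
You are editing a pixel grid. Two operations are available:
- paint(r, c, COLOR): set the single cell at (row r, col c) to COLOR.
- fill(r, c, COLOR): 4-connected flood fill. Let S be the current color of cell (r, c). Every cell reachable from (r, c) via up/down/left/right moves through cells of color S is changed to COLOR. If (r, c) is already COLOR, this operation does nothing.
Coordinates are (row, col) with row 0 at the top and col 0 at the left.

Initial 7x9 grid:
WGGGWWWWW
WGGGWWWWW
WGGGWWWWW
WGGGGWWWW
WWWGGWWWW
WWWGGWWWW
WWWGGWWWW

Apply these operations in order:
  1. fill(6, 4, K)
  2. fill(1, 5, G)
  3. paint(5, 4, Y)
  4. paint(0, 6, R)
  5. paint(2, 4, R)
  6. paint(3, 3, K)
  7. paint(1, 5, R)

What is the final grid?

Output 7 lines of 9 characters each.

Answer: WKKKGGRGG
WKKKGRGGG
WKKKRGGGG
WKKKKGGGG
WWWKKGGGG
WWWKYGGGG
WWWKKGGGG

Derivation:
After op 1 fill(6,4,K) [19 cells changed]:
WKKKWWWWW
WKKKWWWWW
WKKKWWWWW
WKKKKWWWW
WWWKKWWWW
WWWKKWWWW
WWWKKWWWW
After op 2 fill(1,5,G) [31 cells changed]:
WKKKGGGGG
WKKKGGGGG
WKKKGGGGG
WKKKKGGGG
WWWKKGGGG
WWWKKGGGG
WWWKKGGGG
After op 3 paint(5,4,Y):
WKKKGGGGG
WKKKGGGGG
WKKKGGGGG
WKKKKGGGG
WWWKKGGGG
WWWKYGGGG
WWWKKGGGG
After op 4 paint(0,6,R):
WKKKGGRGG
WKKKGGGGG
WKKKGGGGG
WKKKKGGGG
WWWKKGGGG
WWWKYGGGG
WWWKKGGGG
After op 5 paint(2,4,R):
WKKKGGRGG
WKKKGGGGG
WKKKRGGGG
WKKKKGGGG
WWWKKGGGG
WWWKYGGGG
WWWKKGGGG
After op 6 paint(3,3,K):
WKKKGGRGG
WKKKGGGGG
WKKKRGGGG
WKKKKGGGG
WWWKKGGGG
WWWKYGGGG
WWWKKGGGG
After op 7 paint(1,5,R):
WKKKGGRGG
WKKKGRGGG
WKKKRGGGG
WKKKKGGGG
WWWKKGGGG
WWWKYGGGG
WWWKKGGGG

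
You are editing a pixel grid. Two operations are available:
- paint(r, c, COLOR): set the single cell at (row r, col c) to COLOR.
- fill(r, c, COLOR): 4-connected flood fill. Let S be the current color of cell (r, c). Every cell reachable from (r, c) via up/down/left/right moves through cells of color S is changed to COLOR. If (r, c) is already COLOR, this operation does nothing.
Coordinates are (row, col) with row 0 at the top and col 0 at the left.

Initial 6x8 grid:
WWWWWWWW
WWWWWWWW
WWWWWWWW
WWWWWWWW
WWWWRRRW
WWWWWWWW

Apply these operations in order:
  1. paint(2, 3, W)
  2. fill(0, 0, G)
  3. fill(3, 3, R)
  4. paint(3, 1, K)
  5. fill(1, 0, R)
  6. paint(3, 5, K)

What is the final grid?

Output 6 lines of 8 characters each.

Answer: RRRRRRRR
RRRRRRRR
RRRRRRRR
RKRRRKRR
RRRRRRRR
RRRRRRRR

Derivation:
After op 1 paint(2,3,W):
WWWWWWWW
WWWWWWWW
WWWWWWWW
WWWWWWWW
WWWWRRRW
WWWWWWWW
After op 2 fill(0,0,G) [45 cells changed]:
GGGGGGGG
GGGGGGGG
GGGGGGGG
GGGGGGGG
GGGGRRRG
GGGGGGGG
After op 3 fill(3,3,R) [45 cells changed]:
RRRRRRRR
RRRRRRRR
RRRRRRRR
RRRRRRRR
RRRRRRRR
RRRRRRRR
After op 4 paint(3,1,K):
RRRRRRRR
RRRRRRRR
RRRRRRRR
RKRRRRRR
RRRRRRRR
RRRRRRRR
After op 5 fill(1,0,R) [0 cells changed]:
RRRRRRRR
RRRRRRRR
RRRRRRRR
RKRRRRRR
RRRRRRRR
RRRRRRRR
After op 6 paint(3,5,K):
RRRRRRRR
RRRRRRRR
RRRRRRRR
RKRRRKRR
RRRRRRRR
RRRRRRRR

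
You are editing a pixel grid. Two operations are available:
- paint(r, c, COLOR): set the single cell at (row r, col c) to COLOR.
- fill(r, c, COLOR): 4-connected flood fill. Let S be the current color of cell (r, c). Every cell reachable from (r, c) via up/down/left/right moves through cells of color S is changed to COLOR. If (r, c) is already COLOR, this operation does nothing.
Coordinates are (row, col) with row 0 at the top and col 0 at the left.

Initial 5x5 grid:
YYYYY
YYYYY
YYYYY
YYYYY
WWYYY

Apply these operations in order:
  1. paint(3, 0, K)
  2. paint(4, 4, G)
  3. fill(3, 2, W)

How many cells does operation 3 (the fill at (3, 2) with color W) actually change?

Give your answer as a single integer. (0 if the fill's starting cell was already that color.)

After op 1 paint(3,0,K):
YYYYY
YYYYY
YYYYY
KYYYY
WWYYY
After op 2 paint(4,4,G):
YYYYY
YYYYY
YYYYY
KYYYY
WWYYG
After op 3 fill(3,2,W) [21 cells changed]:
WWWWW
WWWWW
WWWWW
KWWWW
WWWWG

Answer: 21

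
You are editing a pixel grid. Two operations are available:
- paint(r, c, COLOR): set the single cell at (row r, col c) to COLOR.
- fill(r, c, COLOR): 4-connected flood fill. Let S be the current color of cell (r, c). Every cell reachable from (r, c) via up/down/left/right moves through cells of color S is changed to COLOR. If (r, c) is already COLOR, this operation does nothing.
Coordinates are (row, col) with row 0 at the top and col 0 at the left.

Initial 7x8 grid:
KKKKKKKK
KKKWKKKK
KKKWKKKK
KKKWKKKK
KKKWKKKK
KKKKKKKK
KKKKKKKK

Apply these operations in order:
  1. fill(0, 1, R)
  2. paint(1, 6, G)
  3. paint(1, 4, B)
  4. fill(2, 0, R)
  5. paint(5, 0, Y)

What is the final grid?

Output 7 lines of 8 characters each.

After op 1 fill(0,1,R) [52 cells changed]:
RRRRRRRR
RRRWRRRR
RRRWRRRR
RRRWRRRR
RRRWRRRR
RRRRRRRR
RRRRRRRR
After op 2 paint(1,6,G):
RRRRRRRR
RRRWRRGR
RRRWRRRR
RRRWRRRR
RRRWRRRR
RRRRRRRR
RRRRRRRR
After op 3 paint(1,4,B):
RRRRRRRR
RRRWBRGR
RRRWRRRR
RRRWRRRR
RRRWRRRR
RRRRRRRR
RRRRRRRR
After op 4 fill(2,0,R) [0 cells changed]:
RRRRRRRR
RRRWBRGR
RRRWRRRR
RRRWRRRR
RRRWRRRR
RRRRRRRR
RRRRRRRR
After op 5 paint(5,0,Y):
RRRRRRRR
RRRWBRGR
RRRWRRRR
RRRWRRRR
RRRWRRRR
YRRRRRRR
RRRRRRRR

Answer: RRRRRRRR
RRRWBRGR
RRRWRRRR
RRRWRRRR
RRRWRRRR
YRRRRRRR
RRRRRRRR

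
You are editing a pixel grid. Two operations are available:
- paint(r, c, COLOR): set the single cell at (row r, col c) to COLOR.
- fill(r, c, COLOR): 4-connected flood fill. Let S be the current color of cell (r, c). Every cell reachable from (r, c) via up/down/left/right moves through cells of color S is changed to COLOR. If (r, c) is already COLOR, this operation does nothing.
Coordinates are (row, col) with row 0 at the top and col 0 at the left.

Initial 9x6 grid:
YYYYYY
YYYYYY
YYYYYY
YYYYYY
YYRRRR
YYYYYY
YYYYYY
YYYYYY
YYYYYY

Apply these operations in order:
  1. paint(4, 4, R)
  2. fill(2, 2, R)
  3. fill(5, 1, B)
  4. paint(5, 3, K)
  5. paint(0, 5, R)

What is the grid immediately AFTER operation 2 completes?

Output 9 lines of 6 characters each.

Answer: RRRRRR
RRRRRR
RRRRRR
RRRRRR
RRRRRR
RRRRRR
RRRRRR
RRRRRR
RRRRRR

Derivation:
After op 1 paint(4,4,R):
YYYYYY
YYYYYY
YYYYYY
YYYYYY
YYRRRR
YYYYYY
YYYYYY
YYYYYY
YYYYYY
After op 2 fill(2,2,R) [50 cells changed]:
RRRRRR
RRRRRR
RRRRRR
RRRRRR
RRRRRR
RRRRRR
RRRRRR
RRRRRR
RRRRRR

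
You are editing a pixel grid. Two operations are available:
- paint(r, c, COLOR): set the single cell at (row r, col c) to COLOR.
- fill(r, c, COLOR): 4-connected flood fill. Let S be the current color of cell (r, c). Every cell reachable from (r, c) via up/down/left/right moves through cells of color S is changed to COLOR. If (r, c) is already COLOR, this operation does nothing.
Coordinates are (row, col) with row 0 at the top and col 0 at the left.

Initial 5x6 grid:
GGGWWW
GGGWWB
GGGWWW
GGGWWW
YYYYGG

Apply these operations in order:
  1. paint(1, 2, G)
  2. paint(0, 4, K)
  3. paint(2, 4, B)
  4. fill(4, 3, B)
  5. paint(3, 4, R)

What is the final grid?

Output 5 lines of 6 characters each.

After op 1 paint(1,2,G):
GGGWWW
GGGWWB
GGGWWW
GGGWWW
YYYYGG
After op 2 paint(0,4,K):
GGGWKW
GGGWWB
GGGWWW
GGGWWW
YYYYGG
After op 3 paint(2,4,B):
GGGWKW
GGGWWB
GGGWBW
GGGWWW
YYYYGG
After op 4 fill(4,3,B) [4 cells changed]:
GGGWKW
GGGWWB
GGGWBW
GGGWWW
BBBBGG
After op 5 paint(3,4,R):
GGGWKW
GGGWWB
GGGWBW
GGGWRW
BBBBGG

Answer: GGGWKW
GGGWWB
GGGWBW
GGGWRW
BBBBGG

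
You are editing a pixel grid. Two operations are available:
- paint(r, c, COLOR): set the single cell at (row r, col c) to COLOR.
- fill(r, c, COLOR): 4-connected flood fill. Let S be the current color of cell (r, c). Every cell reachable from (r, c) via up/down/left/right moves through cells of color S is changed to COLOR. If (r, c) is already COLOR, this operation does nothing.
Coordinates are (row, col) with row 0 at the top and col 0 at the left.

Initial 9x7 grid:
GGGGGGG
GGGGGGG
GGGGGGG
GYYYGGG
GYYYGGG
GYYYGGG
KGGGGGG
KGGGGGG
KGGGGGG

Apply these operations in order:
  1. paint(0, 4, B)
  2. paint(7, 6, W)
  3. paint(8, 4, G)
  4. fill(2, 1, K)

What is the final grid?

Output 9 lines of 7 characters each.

After op 1 paint(0,4,B):
GGGGBGG
GGGGGGG
GGGGGGG
GYYYGGG
GYYYGGG
GYYYGGG
KGGGGGG
KGGGGGG
KGGGGGG
After op 2 paint(7,6,W):
GGGGBGG
GGGGGGG
GGGGGGG
GYYYGGG
GYYYGGG
GYYYGGG
KGGGGGG
KGGGGGW
KGGGGGG
After op 3 paint(8,4,G):
GGGGBGG
GGGGGGG
GGGGGGG
GYYYGGG
GYYYGGG
GYYYGGG
KGGGGGG
KGGGGGW
KGGGGGG
After op 4 fill(2,1,K) [49 cells changed]:
KKKKBKK
KKKKKKK
KKKKKKK
KYYYKKK
KYYYKKK
KYYYKKK
KKKKKKK
KKKKKKW
KKKKKKK

Answer: KKKKBKK
KKKKKKK
KKKKKKK
KYYYKKK
KYYYKKK
KYYYKKK
KKKKKKK
KKKKKKW
KKKKKKK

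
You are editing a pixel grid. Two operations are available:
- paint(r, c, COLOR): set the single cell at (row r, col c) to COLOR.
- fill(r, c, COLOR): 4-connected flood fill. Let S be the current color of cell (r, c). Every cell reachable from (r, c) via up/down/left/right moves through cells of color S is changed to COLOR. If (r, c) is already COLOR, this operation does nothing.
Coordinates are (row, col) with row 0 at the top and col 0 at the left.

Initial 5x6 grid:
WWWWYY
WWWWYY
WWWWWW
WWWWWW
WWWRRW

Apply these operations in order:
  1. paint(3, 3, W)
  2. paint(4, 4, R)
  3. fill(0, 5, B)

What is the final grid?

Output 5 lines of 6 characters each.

After op 1 paint(3,3,W):
WWWWYY
WWWWYY
WWWWWW
WWWWWW
WWWRRW
After op 2 paint(4,4,R):
WWWWYY
WWWWYY
WWWWWW
WWWWWW
WWWRRW
After op 3 fill(0,5,B) [4 cells changed]:
WWWWBB
WWWWBB
WWWWWW
WWWWWW
WWWRRW

Answer: WWWWBB
WWWWBB
WWWWWW
WWWWWW
WWWRRW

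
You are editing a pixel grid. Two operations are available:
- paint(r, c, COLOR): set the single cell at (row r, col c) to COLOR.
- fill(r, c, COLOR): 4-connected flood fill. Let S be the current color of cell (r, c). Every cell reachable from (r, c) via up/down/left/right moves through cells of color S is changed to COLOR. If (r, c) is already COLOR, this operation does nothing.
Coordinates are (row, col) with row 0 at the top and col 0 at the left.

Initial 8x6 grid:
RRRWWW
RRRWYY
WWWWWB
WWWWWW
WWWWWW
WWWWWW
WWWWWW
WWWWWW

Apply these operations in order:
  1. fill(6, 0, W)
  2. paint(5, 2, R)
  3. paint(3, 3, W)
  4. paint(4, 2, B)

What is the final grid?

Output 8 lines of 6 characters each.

Answer: RRRWWW
RRRWYY
WWWWWB
WWWWWW
WWBWWW
WWRWWW
WWWWWW
WWWWWW

Derivation:
After op 1 fill(6,0,W) [0 cells changed]:
RRRWWW
RRRWYY
WWWWWB
WWWWWW
WWWWWW
WWWWWW
WWWWWW
WWWWWW
After op 2 paint(5,2,R):
RRRWWW
RRRWYY
WWWWWB
WWWWWW
WWWWWW
WWRWWW
WWWWWW
WWWWWW
After op 3 paint(3,3,W):
RRRWWW
RRRWYY
WWWWWB
WWWWWW
WWWWWW
WWRWWW
WWWWWW
WWWWWW
After op 4 paint(4,2,B):
RRRWWW
RRRWYY
WWWWWB
WWWWWW
WWBWWW
WWRWWW
WWWWWW
WWWWWW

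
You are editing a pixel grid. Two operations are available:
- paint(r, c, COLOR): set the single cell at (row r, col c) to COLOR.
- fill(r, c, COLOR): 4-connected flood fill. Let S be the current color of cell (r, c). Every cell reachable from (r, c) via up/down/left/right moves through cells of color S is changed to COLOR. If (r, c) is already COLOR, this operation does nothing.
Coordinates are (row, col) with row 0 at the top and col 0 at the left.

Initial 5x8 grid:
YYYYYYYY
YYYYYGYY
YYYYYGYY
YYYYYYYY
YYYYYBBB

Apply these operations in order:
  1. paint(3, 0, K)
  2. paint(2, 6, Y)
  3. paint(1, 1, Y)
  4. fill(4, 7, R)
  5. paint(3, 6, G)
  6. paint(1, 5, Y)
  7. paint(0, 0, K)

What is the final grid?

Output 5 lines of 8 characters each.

Answer: KYYYYYYY
YYYYYYYY
YYYYYGYY
KYYYYYGY
YYYYYRRR

Derivation:
After op 1 paint(3,0,K):
YYYYYYYY
YYYYYGYY
YYYYYGYY
KYYYYYYY
YYYYYBBB
After op 2 paint(2,6,Y):
YYYYYYYY
YYYYYGYY
YYYYYGYY
KYYYYYYY
YYYYYBBB
After op 3 paint(1,1,Y):
YYYYYYYY
YYYYYGYY
YYYYYGYY
KYYYYYYY
YYYYYBBB
After op 4 fill(4,7,R) [3 cells changed]:
YYYYYYYY
YYYYYGYY
YYYYYGYY
KYYYYYYY
YYYYYRRR
After op 5 paint(3,6,G):
YYYYYYYY
YYYYYGYY
YYYYYGYY
KYYYYYGY
YYYYYRRR
After op 6 paint(1,5,Y):
YYYYYYYY
YYYYYYYY
YYYYYGYY
KYYYYYGY
YYYYYRRR
After op 7 paint(0,0,K):
KYYYYYYY
YYYYYYYY
YYYYYGYY
KYYYYYGY
YYYYYRRR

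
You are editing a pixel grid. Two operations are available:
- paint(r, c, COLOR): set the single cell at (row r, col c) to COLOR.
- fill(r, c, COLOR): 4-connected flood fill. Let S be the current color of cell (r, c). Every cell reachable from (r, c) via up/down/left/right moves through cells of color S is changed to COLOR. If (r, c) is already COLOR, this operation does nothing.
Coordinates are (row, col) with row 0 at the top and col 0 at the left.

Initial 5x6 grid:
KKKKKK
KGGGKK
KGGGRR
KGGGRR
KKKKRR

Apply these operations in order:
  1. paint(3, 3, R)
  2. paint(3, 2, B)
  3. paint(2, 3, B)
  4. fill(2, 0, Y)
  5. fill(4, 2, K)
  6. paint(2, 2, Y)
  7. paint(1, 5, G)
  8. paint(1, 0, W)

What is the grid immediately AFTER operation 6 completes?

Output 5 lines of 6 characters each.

Answer: KKKKKK
KGGGKK
KGYBRR
KGBRRR
KKKKRR

Derivation:
After op 1 paint(3,3,R):
KKKKKK
KGGGKK
KGGGRR
KGGRRR
KKKKRR
After op 2 paint(3,2,B):
KKKKKK
KGGGKK
KGGGRR
KGBRRR
KKKKRR
After op 3 paint(2,3,B):
KKKKKK
KGGGKK
KGGBRR
KGBRRR
KKKKRR
After op 4 fill(2,0,Y) [15 cells changed]:
YYYYYY
YGGGYY
YGGBRR
YGBRRR
YYYYRR
After op 5 fill(4,2,K) [15 cells changed]:
KKKKKK
KGGGKK
KGGBRR
KGBRRR
KKKKRR
After op 6 paint(2,2,Y):
KKKKKK
KGGGKK
KGYBRR
KGBRRR
KKKKRR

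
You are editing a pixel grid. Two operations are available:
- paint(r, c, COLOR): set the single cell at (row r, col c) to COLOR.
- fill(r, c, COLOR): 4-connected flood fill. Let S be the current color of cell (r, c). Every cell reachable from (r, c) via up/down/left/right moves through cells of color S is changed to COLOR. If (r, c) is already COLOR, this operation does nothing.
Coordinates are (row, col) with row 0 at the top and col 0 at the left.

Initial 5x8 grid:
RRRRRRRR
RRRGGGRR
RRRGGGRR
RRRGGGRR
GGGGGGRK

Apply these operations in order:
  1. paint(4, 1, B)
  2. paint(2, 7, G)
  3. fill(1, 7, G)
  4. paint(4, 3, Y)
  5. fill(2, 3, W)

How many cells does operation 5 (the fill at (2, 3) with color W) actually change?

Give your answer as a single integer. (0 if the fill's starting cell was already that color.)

After op 1 paint(4,1,B):
RRRRRRRR
RRRGGGRR
RRRGGGRR
RRRGGGRR
GBGGGGRK
After op 2 paint(2,7,G):
RRRRRRRR
RRRGGGRR
RRRGGGRG
RRRGGGRR
GBGGGGRK
After op 3 fill(1,7,G) [23 cells changed]:
GGGGGGGG
GGGGGGGG
GGGGGGGG
GGGGGGGG
GBGGGGGK
After op 4 paint(4,3,Y):
GGGGGGGG
GGGGGGGG
GGGGGGGG
GGGGGGGG
GBGYGGGK
After op 5 fill(2,3,W) [37 cells changed]:
WWWWWWWW
WWWWWWWW
WWWWWWWW
WWWWWWWW
WBWYWWWK

Answer: 37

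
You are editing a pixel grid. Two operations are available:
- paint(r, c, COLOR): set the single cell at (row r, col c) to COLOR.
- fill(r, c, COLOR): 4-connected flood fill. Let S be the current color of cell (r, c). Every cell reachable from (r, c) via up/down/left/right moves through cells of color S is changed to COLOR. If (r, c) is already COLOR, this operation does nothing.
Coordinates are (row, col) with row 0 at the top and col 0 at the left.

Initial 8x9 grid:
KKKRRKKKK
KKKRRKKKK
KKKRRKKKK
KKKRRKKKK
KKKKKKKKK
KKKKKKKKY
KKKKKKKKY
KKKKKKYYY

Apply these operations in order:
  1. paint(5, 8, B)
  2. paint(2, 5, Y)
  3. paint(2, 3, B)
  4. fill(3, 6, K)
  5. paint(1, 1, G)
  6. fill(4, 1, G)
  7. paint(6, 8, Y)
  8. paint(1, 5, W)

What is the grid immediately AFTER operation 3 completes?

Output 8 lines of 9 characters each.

After op 1 paint(5,8,B):
KKKRRKKKK
KKKRRKKKK
KKKRRKKKK
KKKRRKKKK
KKKKKKKKK
KKKKKKKKB
KKKKKKKKY
KKKKKKYYY
After op 2 paint(2,5,Y):
KKKRRKKKK
KKKRRKKKK
KKKRRYKKK
KKKRRKKKK
KKKKKKKKK
KKKKKKKKB
KKKKKKKKY
KKKKKKYYY
After op 3 paint(2,3,B):
KKKRRKKKK
KKKRRKKKK
KKKBRYKKK
KKKRRKKKK
KKKKKKKKK
KKKKKKKKB
KKKKKKKKY
KKKKKKYYY

Answer: KKKRRKKKK
KKKRRKKKK
KKKBRYKKK
KKKRRKKKK
KKKKKKKKK
KKKKKKKKB
KKKKKKKKY
KKKKKKYYY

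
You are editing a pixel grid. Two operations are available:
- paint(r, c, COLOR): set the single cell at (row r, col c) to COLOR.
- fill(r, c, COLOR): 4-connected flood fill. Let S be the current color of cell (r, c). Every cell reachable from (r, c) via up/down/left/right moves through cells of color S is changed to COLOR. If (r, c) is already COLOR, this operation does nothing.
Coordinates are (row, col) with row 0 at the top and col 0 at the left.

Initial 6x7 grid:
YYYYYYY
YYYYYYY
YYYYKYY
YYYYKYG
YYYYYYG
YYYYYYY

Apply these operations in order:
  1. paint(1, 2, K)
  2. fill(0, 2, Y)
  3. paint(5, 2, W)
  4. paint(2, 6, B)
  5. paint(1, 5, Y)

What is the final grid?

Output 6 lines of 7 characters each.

After op 1 paint(1,2,K):
YYYYYYY
YYKYYYY
YYYYKYY
YYYYKYG
YYYYYYG
YYYYYYY
After op 2 fill(0,2,Y) [0 cells changed]:
YYYYYYY
YYKYYYY
YYYYKYY
YYYYKYG
YYYYYYG
YYYYYYY
After op 3 paint(5,2,W):
YYYYYYY
YYKYYYY
YYYYKYY
YYYYKYG
YYYYYYG
YYWYYYY
After op 4 paint(2,6,B):
YYYYYYY
YYKYYYY
YYYYKYB
YYYYKYG
YYYYYYG
YYWYYYY
After op 5 paint(1,5,Y):
YYYYYYY
YYKYYYY
YYYYKYB
YYYYKYG
YYYYYYG
YYWYYYY

Answer: YYYYYYY
YYKYYYY
YYYYKYB
YYYYKYG
YYYYYYG
YYWYYYY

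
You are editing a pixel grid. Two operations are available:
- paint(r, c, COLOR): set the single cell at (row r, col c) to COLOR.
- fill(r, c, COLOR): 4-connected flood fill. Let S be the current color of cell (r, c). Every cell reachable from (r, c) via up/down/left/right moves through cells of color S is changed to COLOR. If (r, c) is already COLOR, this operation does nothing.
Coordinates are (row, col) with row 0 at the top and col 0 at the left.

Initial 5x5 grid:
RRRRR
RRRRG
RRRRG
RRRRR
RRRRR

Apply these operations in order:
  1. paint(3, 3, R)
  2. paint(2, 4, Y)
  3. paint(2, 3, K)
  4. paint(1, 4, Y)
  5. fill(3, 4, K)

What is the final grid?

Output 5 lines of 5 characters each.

After op 1 paint(3,3,R):
RRRRR
RRRRG
RRRRG
RRRRR
RRRRR
After op 2 paint(2,4,Y):
RRRRR
RRRRG
RRRRY
RRRRR
RRRRR
After op 3 paint(2,3,K):
RRRRR
RRRRG
RRRKY
RRRRR
RRRRR
After op 4 paint(1,4,Y):
RRRRR
RRRRY
RRRKY
RRRRR
RRRRR
After op 5 fill(3,4,K) [22 cells changed]:
KKKKK
KKKKY
KKKKY
KKKKK
KKKKK

Answer: KKKKK
KKKKY
KKKKY
KKKKK
KKKKK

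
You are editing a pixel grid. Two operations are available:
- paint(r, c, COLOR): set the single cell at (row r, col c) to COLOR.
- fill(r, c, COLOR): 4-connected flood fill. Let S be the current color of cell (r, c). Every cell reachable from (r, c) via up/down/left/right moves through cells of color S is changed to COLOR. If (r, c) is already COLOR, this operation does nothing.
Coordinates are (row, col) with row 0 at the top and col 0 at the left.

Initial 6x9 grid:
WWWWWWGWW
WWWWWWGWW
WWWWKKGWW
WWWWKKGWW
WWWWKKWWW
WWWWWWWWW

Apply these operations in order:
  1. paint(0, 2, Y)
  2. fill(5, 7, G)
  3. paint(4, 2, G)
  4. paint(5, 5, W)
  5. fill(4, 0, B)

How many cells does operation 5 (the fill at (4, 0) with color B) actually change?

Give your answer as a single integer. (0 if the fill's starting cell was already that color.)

Answer: 46

Derivation:
After op 1 paint(0,2,Y):
WWYWWWGWW
WWWWWWGWW
WWWWKKGWW
WWWWKKGWW
WWWWKKWWW
WWWWWWWWW
After op 2 fill(5,7,G) [43 cells changed]:
GGYGGGGGG
GGGGGGGGG
GGGGKKGGG
GGGGKKGGG
GGGGKKGGG
GGGGGGGGG
After op 3 paint(4,2,G):
GGYGGGGGG
GGGGGGGGG
GGGGKKGGG
GGGGKKGGG
GGGGKKGGG
GGGGGGGGG
After op 4 paint(5,5,W):
GGYGGGGGG
GGGGGGGGG
GGGGKKGGG
GGGGKKGGG
GGGGKKGGG
GGGGGWGGG
After op 5 fill(4,0,B) [46 cells changed]:
BBYBBBBBB
BBBBBBBBB
BBBBKKBBB
BBBBKKBBB
BBBBKKBBB
BBBBBWBBB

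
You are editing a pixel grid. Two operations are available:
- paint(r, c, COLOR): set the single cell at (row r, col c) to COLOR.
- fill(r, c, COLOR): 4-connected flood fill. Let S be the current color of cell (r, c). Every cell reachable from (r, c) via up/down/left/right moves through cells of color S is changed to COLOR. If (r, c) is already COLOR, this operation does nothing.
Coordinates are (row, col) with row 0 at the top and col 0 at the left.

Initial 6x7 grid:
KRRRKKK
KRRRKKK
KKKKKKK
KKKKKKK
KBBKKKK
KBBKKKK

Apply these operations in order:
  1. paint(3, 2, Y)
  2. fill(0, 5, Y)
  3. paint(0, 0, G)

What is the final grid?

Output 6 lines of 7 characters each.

After op 1 paint(3,2,Y):
KRRRKKK
KRRRKKK
KKKKKKK
KKYKKKK
KBBKKKK
KBBKKKK
After op 2 fill(0,5,Y) [31 cells changed]:
YRRRYYY
YRRRYYY
YYYYYYY
YYYYYYY
YBBYYYY
YBBYYYY
After op 3 paint(0,0,G):
GRRRYYY
YRRRYYY
YYYYYYY
YYYYYYY
YBBYYYY
YBBYYYY

Answer: GRRRYYY
YRRRYYY
YYYYYYY
YYYYYYY
YBBYYYY
YBBYYYY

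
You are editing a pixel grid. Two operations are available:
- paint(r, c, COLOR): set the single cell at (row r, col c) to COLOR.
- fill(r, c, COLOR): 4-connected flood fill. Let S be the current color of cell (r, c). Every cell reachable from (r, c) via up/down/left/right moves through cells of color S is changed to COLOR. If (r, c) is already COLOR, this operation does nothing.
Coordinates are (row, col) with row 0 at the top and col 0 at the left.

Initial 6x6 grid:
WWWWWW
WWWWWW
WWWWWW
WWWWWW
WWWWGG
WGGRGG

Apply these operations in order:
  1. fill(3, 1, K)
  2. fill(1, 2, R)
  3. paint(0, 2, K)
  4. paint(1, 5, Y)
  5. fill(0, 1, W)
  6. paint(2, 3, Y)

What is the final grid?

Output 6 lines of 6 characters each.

After op 1 fill(3,1,K) [29 cells changed]:
KKKKKK
KKKKKK
KKKKKK
KKKKKK
KKKKGG
KGGRGG
After op 2 fill(1,2,R) [29 cells changed]:
RRRRRR
RRRRRR
RRRRRR
RRRRRR
RRRRGG
RGGRGG
After op 3 paint(0,2,K):
RRKRRR
RRRRRR
RRRRRR
RRRRRR
RRRRGG
RGGRGG
After op 4 paint(1,5,Y):
RRKRRR
RRRRRY
RRRRRR
RRRRRR
RRRRGG
RGGRGG
After op 5 fill(0,1,W) [28 cells changed]:
WWKWWW
WWWWWY
WWWWWW
WWWWWW
WWWWGG
WGGWGG
After op 6 paint(2,3,Y):
WWKWWW
WWWWWY
WWWYWW
WWWWWW
WWWWGG
WGGWGG

Answer: WWKWWW
WWWWWY
WWWYWW
WWWWWW
WWWWGG
WGGWGG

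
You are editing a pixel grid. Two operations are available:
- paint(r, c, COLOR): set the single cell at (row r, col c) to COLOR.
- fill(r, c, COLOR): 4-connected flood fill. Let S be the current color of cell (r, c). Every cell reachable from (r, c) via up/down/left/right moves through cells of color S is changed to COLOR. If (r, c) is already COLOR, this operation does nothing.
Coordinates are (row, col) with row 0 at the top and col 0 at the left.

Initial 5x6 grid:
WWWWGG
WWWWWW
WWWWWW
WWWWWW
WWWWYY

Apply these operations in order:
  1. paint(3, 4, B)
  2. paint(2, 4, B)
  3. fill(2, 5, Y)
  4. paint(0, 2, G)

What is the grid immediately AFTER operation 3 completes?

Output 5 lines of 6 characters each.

After op 1 paint(3,4,B):
WWWWGG
WWWWWW
WWWWWW
WWWWBW
WWWWYY
After op 2 paint(2,4,B):
WWWWGG
WWWWWW
WWWWBW
WWWWBW
WWWWYY
After op 3 fill(2,5,Y) [24 cells changed]:
YYYYGG
YYYYYY
YYYYBY
YYYYBY
YYYYYY

Answer: YYYYGG
YYYYYY
YYYYBY
YYYYBY
YYYYYY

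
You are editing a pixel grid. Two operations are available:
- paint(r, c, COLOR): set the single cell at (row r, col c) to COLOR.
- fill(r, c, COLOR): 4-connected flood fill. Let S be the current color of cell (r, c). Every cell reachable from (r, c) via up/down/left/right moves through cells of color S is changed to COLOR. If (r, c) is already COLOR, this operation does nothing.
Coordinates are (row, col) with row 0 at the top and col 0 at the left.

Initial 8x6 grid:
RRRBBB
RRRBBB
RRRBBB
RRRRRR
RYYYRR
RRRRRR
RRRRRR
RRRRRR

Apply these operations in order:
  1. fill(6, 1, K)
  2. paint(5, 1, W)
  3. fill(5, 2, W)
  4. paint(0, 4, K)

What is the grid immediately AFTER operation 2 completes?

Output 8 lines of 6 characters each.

Answer: KKKBBB
KKKBBB
KKKBBB
KKKKKK
KYYYKK
KWKKKK
KKKKKK
KKKKKK

Derivation:
After op 1 fill(6,1,K) [36 cells changed]:
KKKBBB
KKKBBB
KKKBBB
KKKKKK
KYYYKK
KKKKKK
KKKKKK
KKKKKK
After op 2 paint(5,1,W):
KKKBBB
KKKBBB
KKKBBB
KKKKKK
KYYYKK
KWKKKK
KKKKKK
KKKKKK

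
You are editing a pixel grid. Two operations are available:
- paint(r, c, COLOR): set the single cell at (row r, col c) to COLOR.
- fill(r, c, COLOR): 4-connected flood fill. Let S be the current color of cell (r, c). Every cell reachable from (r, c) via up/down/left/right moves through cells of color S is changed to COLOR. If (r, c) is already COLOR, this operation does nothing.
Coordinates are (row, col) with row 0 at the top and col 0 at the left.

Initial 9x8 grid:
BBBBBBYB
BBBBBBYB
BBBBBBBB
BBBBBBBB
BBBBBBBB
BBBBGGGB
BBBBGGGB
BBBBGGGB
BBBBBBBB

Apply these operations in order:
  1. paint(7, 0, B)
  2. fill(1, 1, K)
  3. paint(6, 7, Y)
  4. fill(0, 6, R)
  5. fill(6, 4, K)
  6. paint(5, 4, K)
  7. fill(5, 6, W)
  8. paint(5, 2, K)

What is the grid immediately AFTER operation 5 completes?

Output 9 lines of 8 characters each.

Answer: KKKKKKRK
KKKKKKRK
KKKKKKKK
KKKKKKKK
KKKKKKKK
KKKKKKKK
KKKKKKKY
KKKKKKKK
KKKKKKKK

Derivation:
After op 1 paint(7,0,B):
BBBBBBYB
BBBBBBYB
BBBBBBBB
BBBBBBBB
BBBBBBBB
BBBBGGGB
BBBBGGGB
BBBBGGGB
BBBBBBBB
After op 2 fill(1,1,K) [61 cells changed]:
KKKKKKYK
KKKKKKYK
KKKKKKKK
KKKKKKKK
KKKKKKKK
KKKKGGGK
KKKKGGGK
KKKKGGGK
KKKKKKKK
After op 3 paint(6,7,Y):
KKKKKKYK
KKKKKKYK
KKKKKKKK
KKKKKKKK
KKKKKKKK
KKKKGGGK
KKKKGGGY
KKKKGGGK
KKKKKKKK
After op 4 fill(0,6,R) [2 cells changed]:
KKKKKKRK
KKKKKKRK
KKKKKKKK
KKKKKKKK
KKKKKKKK
KKKKGGGK
KKKKGGGY
KKKKGGGK
KKKKKKKK
After op 5 fill(6,4,K) [9 cells changed]:
KKKKKKRK
KKKKKKRK
KKKKKKKK
KKKKKKKK
KKKKKKKK
KKKKKKKK
KKKKKKKY
KKKKKKKK
KKKKKKKK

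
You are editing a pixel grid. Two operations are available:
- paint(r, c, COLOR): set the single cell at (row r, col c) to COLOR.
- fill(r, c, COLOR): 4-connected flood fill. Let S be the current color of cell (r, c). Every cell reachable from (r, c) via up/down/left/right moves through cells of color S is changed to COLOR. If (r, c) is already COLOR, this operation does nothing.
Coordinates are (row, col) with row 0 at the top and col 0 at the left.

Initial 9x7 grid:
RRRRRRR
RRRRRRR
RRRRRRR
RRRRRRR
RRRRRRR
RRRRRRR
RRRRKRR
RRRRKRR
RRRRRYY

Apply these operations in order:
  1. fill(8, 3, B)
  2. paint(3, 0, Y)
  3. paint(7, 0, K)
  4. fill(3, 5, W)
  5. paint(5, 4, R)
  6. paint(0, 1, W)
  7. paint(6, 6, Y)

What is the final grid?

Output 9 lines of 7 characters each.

After op 1 fill(8,3,B) [59 cells changed]:
BBBBBBB
BBBBBBB
BBBBBBB
BBBBBBB
BBBBBBB
BBBBBBB
BBBBKBB
BBBBKBB
BBBBBYY
After op 2 paint(3,0,Y):
BBBBBBB
BBBBBBB
BBBBBBB
YBBBBBB
BBBBBBB
BBBBBBB
BBBBKBB
BBBBKBB
BBBBBYY
After op 3 paint(7,0,K):
BBBBBBB
BBBBBBB
BBBBBBB
YBBBBBB
BBBBBBB
BBBBBBB
BBBBKBB
KBBBKBB
BBBBBYY
After op 4 fill(3,5,W) [57 cells changed]:
WWWWWWW
WWWWWWW
WWWWWWW
YWWWWWW
WWWWWWW
WWWWWWW
WWWWKWW
KWWWKWW
WWWWWYY
After op 5 paint(5,4,R):
WWWWWWW
WWWWWWW
WWWWWWW
YWWWWWW
WWWWWWW
WWWWRWW
WWWWKWW
KWWWKWW
WWWWWYY
After op 6 paint(0,1,W):
WWWWWWW
WWWWWWW
WWWWWWW
YWWWWWW
WWWWWWW
WWWWRWW
WWWWKWW
KWWWKWW
WWWWWYY
After op 7 paint(6,6,Y):
WWWWWWW
WWWWWWW
WWWWWWW
YWWWWWW
WWWWWWW
WWWWRWW
WWWWKWY
KWWWKWW
WWWWWYY

Answer: WWWWWWW
WWWWWWW
WWWWWWW
YWWWWWW
WWWWWWW
WWWWRWW
WWWWKWY
KWWWKWW
WWWWWYY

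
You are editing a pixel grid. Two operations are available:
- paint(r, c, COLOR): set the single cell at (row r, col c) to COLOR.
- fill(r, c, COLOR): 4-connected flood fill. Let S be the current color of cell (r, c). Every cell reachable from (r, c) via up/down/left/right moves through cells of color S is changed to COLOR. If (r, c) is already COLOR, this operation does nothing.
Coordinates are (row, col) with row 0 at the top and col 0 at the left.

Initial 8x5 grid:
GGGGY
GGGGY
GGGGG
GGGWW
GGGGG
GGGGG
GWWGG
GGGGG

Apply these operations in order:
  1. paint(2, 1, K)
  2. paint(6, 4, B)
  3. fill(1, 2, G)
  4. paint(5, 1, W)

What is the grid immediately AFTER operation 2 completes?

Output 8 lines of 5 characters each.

Answer: GGGGY
GGGGY
GKGGG
GGGWW
GGGGG
GGGGG
GWWGB
GGGGG

Derivation:
After op 1 paint(2,1,K):
GGGGY
GGGGY
GKGGG
GGGWW
GGGGG
GGGGG
GWWGG
GGGGG
After op 2 paint(6,4,B):
GGGGY
GGGGY
GKGGG
GGGWW
GGGGG
GGGGG
GWWGB
GGGGG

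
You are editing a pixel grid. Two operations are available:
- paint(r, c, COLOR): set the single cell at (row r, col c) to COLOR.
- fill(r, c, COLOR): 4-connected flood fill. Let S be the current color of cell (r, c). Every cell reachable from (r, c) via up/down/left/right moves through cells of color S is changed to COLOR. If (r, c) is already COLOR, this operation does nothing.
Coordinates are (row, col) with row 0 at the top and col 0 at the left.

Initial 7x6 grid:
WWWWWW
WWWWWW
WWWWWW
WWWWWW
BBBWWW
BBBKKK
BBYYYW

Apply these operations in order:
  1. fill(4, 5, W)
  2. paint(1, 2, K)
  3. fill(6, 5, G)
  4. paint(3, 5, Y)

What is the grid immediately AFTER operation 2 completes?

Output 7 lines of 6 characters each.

After op 1 fill(4,5,W) [0 cells changed]:
WWWWWW
WWWWWW
WWWWWW
WWWWWW
BBBWWW
BBBKKK
BBYYYW
After op 2 paint(1,2,K):
WWWWWW
WWKWWW
WWWWWW
WWWWWW
BBBWWW
BBBKKK
BBYYYW

Answer: WWWWWW
WWKWWW
WWWWWW
WWWWWW
BBBWWW
BBBKKK
BBYYYW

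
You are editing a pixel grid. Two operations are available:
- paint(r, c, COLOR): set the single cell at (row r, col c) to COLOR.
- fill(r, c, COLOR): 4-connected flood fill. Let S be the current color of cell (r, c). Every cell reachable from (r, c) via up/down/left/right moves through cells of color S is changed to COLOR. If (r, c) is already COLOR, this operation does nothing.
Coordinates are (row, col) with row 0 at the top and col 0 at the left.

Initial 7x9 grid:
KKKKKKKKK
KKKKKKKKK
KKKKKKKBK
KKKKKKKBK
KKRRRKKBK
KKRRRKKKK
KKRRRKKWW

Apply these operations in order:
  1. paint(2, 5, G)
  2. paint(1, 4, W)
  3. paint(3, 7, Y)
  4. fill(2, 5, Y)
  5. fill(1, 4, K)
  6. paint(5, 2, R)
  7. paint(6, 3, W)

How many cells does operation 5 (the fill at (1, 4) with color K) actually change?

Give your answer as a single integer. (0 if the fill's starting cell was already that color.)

After op 1 paint(2,5,G):
KKKKKKKKK
KKKKKKKKK
KKKKKGKBK
KKKKKKKBK
KKRRRKKBK
KKRRRKKKK
KKRRRKKWW
After op 2 paint(1,4,W):
KKKKKKKKK
KKKKWKKKK
KKKKKGKBK
KKKKKKKBK
KKRRRKKBK
KKRRRKKKK
KKRRRKKWW
After op 3 paint(3,7,Y):
KKKKKKKKK
KKKKWKKKK
KKKKKGKBK
KKKKKKKYK
KKRRRKKBK
KKRRRKKKK
KKRRRKKWW
After op 4 fill(2,5,Y) [1 cells changed]:
KKKKKKKKK
KKKKWKKKK
KKKKKYKBK
KKKKKKKYK
KKRRRKKBK
KKRRRKKKK
KKRRRKKWW
After op 5 fill(1,4,K) [1 cells changed]:
KKKKKKKKK
KKKKKKKKK
KKKKKYKBK
KKKKKKKYK
KKRRRKKBK
KKRRRKKKK
KKRRRKKWW

Answer: 1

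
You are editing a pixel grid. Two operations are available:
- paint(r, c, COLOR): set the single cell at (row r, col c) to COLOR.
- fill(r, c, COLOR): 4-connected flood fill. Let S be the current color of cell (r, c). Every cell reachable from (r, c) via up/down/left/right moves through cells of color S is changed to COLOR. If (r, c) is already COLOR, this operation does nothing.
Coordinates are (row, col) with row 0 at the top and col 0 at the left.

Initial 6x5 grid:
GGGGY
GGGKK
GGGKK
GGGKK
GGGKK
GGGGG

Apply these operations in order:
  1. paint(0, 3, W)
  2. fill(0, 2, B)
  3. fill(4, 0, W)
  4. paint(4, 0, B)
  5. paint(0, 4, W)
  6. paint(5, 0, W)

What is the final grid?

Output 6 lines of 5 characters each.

Answer: WWWWW
WWWKK
WWWKK
WWWKK
BWWKK
WWWWW

Derivation:
After op 1 paint(0,3,W):
GGGWY
GGGKK
GGGKK
GGGKK
GGGKK
GGGGG
After op 2 fill(0,2,B) [20 cells changed]:
BBBWY
BBBKK
BBBKK
BBBKK
BBBKK
BBBBB
After op 3 fill(4,0,W) [20 cells changed]:
WWWWY
WWWKK
WWWKK
WWWKK
WWWKK
WWWWW
After op 4 paint(4,0,B):
WWWWY
WWWKK
WWWKK
WWWKK
BWWKK
WWWWW
After op 5 paint(0,4,W):
WWWWW
WWWKK
WWWKK
WWWKK
BWWKK
WWWWW
After op 6 paint(5,0,W):
WWWWW
WWWKK
WWWKK
WWWKK
BWWKK
WWWWW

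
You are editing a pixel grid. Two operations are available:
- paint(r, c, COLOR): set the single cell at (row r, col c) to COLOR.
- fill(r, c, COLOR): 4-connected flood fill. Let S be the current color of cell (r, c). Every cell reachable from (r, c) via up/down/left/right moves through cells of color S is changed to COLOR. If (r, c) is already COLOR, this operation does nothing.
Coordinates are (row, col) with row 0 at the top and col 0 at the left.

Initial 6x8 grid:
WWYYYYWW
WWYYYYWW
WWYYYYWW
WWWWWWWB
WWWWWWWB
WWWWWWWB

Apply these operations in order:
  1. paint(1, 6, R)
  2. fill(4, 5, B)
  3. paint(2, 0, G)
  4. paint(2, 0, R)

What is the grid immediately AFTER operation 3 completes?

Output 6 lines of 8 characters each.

Answer: BBYYYYBB
BBYYYYRB
GBYYYYBB
BBBBBBBB
BBBBBBBB
BBBBBBBB

Derivation:
After op 1 paint(1,6,R):
WWYYYYWW
WWYYYYRW
WWYYYYWW
WWWWWWWB
WWWWWWWB
WWWWWWWB
After op 2 fill(4,5,B) [32 cells changed]:
BBYYYYBB
BBYYYYRB
BBYYYYBB
BBBBBBBB
BBBBBBBB
BBBBBBBB
After op 3 paint(2,0,G):
BBYYYYBB
BBYYYYRB
GBYYYYBB
BBBBBBBB
BBBBBBBB
BBBBBBBB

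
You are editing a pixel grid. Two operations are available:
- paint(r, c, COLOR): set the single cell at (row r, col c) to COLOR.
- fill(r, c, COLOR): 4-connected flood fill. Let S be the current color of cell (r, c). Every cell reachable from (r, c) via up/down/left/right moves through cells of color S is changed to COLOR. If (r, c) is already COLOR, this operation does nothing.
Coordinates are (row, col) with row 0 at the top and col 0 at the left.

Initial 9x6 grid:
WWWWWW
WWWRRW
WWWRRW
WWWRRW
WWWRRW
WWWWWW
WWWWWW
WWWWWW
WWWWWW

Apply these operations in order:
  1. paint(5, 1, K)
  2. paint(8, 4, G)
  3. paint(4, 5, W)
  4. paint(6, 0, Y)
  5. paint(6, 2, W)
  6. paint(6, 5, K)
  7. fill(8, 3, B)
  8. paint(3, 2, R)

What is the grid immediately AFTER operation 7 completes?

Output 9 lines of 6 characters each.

Answer: BBBBBB
BBBRRB
BBBRRB
BBBRRB
BBBRRB
BKBBBB
YBBBBK
BBBBBB
BBBBGB

Derivation:
After op 1 paint(5,1,K):
WWWWWW
WWWRRW
WWWRRW
WWWRRW
WWWRRW
WKWWWW
WWWWWW
WWWWWW
WWWWWW
After op 2 paint(8,4,G):
WWWWWW
WWWRRW
WWWRRW
WWWRRW
WWWRRW
WKWWWW
WWWWWW
WWWWWW
WWWWGW
After op 3 paint(4,5,W):
WWWWWW
WWWRRW
WWWRRW
WWWRRW
WWWRRW
WKWWWW
WWWWWW
WWWWWW
WWWWGW
After op 4 paint(6,0,Y):
WWWWWW
WWWRRW
WWWRRW
WWWRRW
WWWRRW
WKWWWW
YWWWWW
WWWWWW
WWWWGW
After op 5 paint(6,2,W):
WWWWWW
WWWRRW
WWWRRW
WWWRRW
WWWRRW
WKWWWW
YWWWWW
WWWWWW
WWWWGW
After op 6 paint(6,5,K):
WWWWWW
WWWRRW
WWWRRW
WWWRRW
WWWRRW
WKWWWW
YWWWWK
WWWWWW
WWWWGW
After op 7 fill(8,3,B) [42 cells changed]:
BBBBBB
BBBRRB
BBBRRB
BBBRRB
BBBRRB
BKBBBB
YBBBBK
BBBBBB
BBBBGB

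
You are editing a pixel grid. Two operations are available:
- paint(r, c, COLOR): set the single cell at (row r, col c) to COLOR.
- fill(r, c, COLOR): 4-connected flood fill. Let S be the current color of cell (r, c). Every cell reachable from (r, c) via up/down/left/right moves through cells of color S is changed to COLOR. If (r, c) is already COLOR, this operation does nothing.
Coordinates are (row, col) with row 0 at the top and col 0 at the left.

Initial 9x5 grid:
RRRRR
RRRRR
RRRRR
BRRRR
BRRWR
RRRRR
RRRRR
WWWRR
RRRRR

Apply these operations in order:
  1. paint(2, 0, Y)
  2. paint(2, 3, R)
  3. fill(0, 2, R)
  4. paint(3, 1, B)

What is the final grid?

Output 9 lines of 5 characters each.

After op 1 paint(2,0,Y):
RRRRR
RRRRR
YRRRR
BRRRR
BRRWR
RRRRR
RRRRR
WWWRR
RRRRR
After op 2 paint(2,3,R):
RRRRR
RRRRR
YRRRR
BRRRR
BRRWR
RRRRR
RRRRR
WWWRR
RRRRR
After op 3 fill(0,2,R) [0 cells changed]:
RRRRR
RRRRR
YRRRR
BRRRR
BRRWR
RRRRR
RRRRR
WWWRR
RRRRR
After op 4 paint(3,1,B):
RRRRR
RRRRR
YRRRR
BBRRR
BRRWR
RRRRR
RRRRR
WWWRR
RRRRR

Answer: RRRRR
RRRRR
YRRRR
BBRRR
BRRWR
RRRRR
RRRRR
WWWRR
RRRRR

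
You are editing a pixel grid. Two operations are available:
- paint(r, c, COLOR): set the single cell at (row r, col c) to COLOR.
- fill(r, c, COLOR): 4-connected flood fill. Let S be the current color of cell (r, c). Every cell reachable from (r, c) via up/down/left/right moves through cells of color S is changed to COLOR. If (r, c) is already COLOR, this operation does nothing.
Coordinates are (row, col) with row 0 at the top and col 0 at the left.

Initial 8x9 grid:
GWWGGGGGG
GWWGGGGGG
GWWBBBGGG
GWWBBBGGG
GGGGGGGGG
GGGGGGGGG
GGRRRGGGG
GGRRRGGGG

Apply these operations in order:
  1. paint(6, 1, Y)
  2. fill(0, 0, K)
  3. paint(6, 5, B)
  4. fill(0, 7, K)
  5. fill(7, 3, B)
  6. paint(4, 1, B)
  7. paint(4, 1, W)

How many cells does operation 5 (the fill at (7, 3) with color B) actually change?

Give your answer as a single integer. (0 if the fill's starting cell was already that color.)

Answer: 6

Derivation:
After op 1 paint(6,1,Y):
GWWGGGGGG
GWWGGGGGG
GWWBBBGGG
GWWBBBGGG
GGGGGGGGG
GGGGGGGGG
GYRRRGGGG
GGRRRGGGG
After op 2 fill(0,0,K) [51 cells changed]:
KWWKKKKKK
KWWKKKKKK
KWWBBBKKK
KWWBBBKKK
KKKKKKKKK
KKKKKKKKK
KYRRRKKKK
KKRRRKKKK
After op 3 paint(6,5,B):
KWWKKKKKK
KWWKKKKKK
KWWBBBKKK
KWWBBBKKK
KKKKKKKKK
KKKKKKKKK
KYRRRBKKK
KKRRRKKKK
After op 4 fill(0,7,K) [0 cells changed]:
KWWKKKKKK
KWWKKKKKK
KWWBBBKKK
KWWBBBKKK
KKKKKKKKK
KKKKKKKKK
KYRRRBKKK
KKRRRKKKK
After op 5 fill(7,3,B) [6 cells changed]:
KWWKKKKKK
KWWKKKKKK
KWWBBBKKK
KWWBBBKKK
KKKKKKKKK
KKKKKKKKK
KYBBBBKKK
KKBBBKKKK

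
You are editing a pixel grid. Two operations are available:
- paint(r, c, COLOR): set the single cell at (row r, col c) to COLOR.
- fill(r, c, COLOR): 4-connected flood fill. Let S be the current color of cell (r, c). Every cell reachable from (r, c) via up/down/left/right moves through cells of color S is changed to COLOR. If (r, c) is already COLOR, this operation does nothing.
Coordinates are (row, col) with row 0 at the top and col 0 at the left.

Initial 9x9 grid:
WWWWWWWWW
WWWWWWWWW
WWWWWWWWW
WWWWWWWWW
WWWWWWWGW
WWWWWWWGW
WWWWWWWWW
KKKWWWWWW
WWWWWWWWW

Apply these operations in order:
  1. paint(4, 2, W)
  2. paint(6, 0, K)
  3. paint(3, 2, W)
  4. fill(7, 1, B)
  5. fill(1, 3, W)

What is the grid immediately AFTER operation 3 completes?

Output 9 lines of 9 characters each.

Answer: WWWWWWWWW
WWWWWWWWW
WWWWWWWWW
WWWWWWWWW
WWWWWWWGW
WWWWWWWGW
KWWWWWWWW
KKKWWWWWW
WWWWWWWWW

Derivation:
After op 1 paint(4,2,W):
WWWWWWWWW
WWWWWWWWW
WWWWWWWWW
WWWWWWWWW
WWWWWWWGW
WWWWWWWGW
WWWWWWWWW
KKKWWWWWW
WWWWWWWWW
After op 2 paint(6,0,K):
WWWWWWWWW
WWWWWWWWW
WWWWWWWWW
WWWWWWWWW
WWWWWWWGW
WWWWWWWGW
KWWWWWWWW
KKKWWWWWW
WWWWWWWWW
After op 3 paint(3,2,W):
WWWWWWWWW
WWWWWWWWW
WWWWWWWWW
WWWWWWWWW
WWWWWWWGW
WWWWWWWGW
KWWWWWWWW
KKKWWWWWW
WWWWWWWWW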